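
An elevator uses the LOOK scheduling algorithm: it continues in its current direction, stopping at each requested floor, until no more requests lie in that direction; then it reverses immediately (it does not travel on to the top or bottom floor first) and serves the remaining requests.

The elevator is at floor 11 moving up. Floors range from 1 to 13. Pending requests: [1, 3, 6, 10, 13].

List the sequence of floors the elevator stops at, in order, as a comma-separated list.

Current: 11, moving UP
Serve above first (ascending): [13]
Then reverse, serve below (descending): [10, 6, 3, 1]

Answer: 13, 10, 6, 3, 1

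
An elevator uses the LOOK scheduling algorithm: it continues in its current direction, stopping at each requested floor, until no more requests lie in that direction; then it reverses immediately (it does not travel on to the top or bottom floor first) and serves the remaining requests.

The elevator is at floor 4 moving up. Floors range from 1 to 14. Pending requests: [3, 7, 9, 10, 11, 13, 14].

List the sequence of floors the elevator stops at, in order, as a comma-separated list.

Current: 4, moving UP
Serve above first (ascending): [7, 9, 10, 11, 13, 14]
Then reverse, serve below (descending): [3]

Answer: 7, 9, 10, 11, 13, 14, 3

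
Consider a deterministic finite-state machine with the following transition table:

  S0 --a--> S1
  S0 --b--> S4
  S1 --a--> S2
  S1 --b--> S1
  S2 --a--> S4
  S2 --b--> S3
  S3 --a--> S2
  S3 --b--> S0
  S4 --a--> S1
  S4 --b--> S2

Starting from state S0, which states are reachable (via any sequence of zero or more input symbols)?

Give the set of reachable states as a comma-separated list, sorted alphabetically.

BFS from S0:
  visit S0: S0--a-->S1 (new), S0--b-->S4 (new)
  visit S1: S1--a-->S2 (new), S1--b-->S1 (seen)
  visit S4: S4--a-->S1 (seen), S4--b-->S2 (seen)
  visit S2: S2--a-->S4 (seen), S2--b-->S3 (new)
  visit S3: S3--a-->S2 (seen), S3--b-->S0 (seen)

Answer: S0, S1, S2, S3, S4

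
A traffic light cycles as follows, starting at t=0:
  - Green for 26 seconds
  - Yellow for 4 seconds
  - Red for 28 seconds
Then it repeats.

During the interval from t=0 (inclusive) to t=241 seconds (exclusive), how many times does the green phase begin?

Cycle = 26+4+28 = 58s
green phase starts at t = k*58 + 0 for k=0,1,2,...
Need k*58+0 < 241 → k < 4.155
k ∈ {0, ..., 4} → 5 starts

Answer: 5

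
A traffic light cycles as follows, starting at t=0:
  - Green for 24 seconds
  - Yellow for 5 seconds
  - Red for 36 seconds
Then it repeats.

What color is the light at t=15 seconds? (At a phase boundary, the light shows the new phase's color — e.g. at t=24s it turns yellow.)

Cycle length = 24 + 5 + 36 = 65s
t = 15, phase_t = 15 mod 65 = 15
15 < 24 (green end) → GREEN

Answer: green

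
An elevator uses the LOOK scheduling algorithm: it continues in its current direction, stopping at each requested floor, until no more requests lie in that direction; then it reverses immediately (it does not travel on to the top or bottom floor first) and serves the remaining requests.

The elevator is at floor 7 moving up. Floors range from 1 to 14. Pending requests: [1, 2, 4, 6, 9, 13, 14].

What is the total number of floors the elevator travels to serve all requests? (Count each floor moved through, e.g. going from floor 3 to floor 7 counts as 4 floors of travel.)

Start at floor 7 moving up, LOOK stop order: [9, 13, 14, 6, 4, 2, 1]
  7 → 9: |9-7| = 2, total = 2
  9 → 13: |13-9| = 4, total = 6
  13 → 14: |14-13| = 1, total = 7
  14 → 6: |6-14| = 8, total = 15
  6 → 4: |4-6| = 2, total = 17
  4 → 2: |2-4| = 2, total = 19
  2 → 1: |1-2| = 1, total = 20

Answer: 20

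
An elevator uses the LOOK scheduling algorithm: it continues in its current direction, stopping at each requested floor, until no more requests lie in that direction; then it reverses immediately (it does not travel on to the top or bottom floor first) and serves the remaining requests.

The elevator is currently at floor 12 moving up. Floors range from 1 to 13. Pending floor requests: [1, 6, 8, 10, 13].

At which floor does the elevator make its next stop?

Current floor: 12, direction: up
Requests above: [13]
Requests below: [1, 6, 8, 10]
Moving up and requests lie above → nearest above is min([13]) = 13

Answer: 13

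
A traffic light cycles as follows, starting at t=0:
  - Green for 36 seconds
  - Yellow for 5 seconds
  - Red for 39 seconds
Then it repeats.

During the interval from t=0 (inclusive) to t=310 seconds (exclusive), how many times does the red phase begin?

Cycle = 36+5+39 = 80s
red phase starts at t = k*80 + 41 for k=0,1,2,...
Need k*80+41 < 310 → k < 3.362
k ∈ {0, ..., 3} → 4 starts

Answer: 4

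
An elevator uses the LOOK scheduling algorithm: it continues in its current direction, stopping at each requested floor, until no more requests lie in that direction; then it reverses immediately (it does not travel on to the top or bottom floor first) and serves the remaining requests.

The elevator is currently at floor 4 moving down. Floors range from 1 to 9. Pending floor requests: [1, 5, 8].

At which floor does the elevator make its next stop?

Answer: 1

Derivation:
Current floor: 4, direction: down
Requests above: [5, 8]
Requests below: [1]
Moving down and requests lie below → nearest below is max([1]) = 1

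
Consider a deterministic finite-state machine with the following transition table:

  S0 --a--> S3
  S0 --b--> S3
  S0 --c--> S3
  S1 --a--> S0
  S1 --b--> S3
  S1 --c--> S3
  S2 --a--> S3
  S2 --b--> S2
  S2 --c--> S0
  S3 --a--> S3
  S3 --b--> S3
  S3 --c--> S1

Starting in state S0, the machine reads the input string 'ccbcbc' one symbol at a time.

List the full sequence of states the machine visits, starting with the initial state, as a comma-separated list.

Start: S0
  read 'c': S0 --c--> S3
  read 'c': S3 --c--> S1
  read 'b': S1 --b--> S3
  read 'c': S3 --c--> S1
  read 'b': S1 --b--> S3
  read 'c': S3 --c--> S1

Answer: S0, S3, S1, S3, S1, S3, S1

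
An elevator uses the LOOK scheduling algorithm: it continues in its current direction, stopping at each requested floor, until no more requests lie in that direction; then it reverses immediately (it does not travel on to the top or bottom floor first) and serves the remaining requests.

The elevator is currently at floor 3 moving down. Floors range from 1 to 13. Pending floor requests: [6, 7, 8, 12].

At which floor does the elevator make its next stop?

Answer: 6

Derivation:
Current floor: 3, direction: down
Requests above: [6, 7, 8, 12]
Requests below: []
Moving down but no requests below → reverse; nearest above is min([6, 7, 8, 12]) = 6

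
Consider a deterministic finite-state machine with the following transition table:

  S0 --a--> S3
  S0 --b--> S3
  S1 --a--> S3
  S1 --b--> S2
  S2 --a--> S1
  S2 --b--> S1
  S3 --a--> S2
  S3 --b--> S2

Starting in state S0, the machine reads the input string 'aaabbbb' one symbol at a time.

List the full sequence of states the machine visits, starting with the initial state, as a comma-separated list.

Answer: S0, S3, S2, S1, S2, S1, S2, S1

Derivation:
Start: S0
  read 'a': S0 --a--> S3
  read 'a': S3 --a--> S2
  read 'a': S2 --a--> S1
  read 'b': S1 --b--> S2
  read 'b': S2 --b--> S1
  read 'b': S1 --b--> S2
  read 'b': S2 --b--> S1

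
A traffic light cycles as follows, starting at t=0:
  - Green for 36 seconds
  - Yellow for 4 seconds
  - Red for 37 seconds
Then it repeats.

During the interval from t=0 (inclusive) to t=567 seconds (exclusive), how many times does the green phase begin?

Cycle = 36+4+37 = 77s
green phase starts at t = k*77 + 0 for k=0,1,2,...
Need k*77+0 < 567 → k < 7.364
k ∈ {0, ..., 7} → 8 starts

Answer: 8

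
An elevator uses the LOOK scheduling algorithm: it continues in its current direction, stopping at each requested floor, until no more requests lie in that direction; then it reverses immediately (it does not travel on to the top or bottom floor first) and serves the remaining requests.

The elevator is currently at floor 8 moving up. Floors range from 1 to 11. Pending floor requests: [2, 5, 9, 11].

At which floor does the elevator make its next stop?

Current floor: 8, direction: up
Requests above: [9, 11]
Requests below: [2, 5]
Moving up and requests lie above → nearest above is min([9, 11]) = 9

Answer: 9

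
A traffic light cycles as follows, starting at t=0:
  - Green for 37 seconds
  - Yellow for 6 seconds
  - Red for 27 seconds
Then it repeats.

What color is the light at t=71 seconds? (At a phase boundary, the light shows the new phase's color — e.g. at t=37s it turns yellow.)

Answer: green

Derivation:
Cycle length = 37 + 6 + 27 = 70s
t = 71, phase_t = 71 mod 70 = 1
1 < 37 (green end) → GREEN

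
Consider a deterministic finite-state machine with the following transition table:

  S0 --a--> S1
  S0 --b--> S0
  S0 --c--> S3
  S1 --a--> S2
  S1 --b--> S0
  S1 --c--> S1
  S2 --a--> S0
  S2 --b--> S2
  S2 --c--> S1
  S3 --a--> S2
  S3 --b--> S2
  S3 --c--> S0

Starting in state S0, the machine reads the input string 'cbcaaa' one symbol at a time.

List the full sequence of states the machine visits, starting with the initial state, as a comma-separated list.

Start: S0
  read 'c': S0 --c--> S3
  read 'b': S3 --b--> S2
  read 'c': S2 --c--> S1
  read 'a': S1 --a--> S2
  read 'a': S2 --a--> S0
  read 'a': S0 --a--> S1

Answer: S0, S3, S2, S1, S2, S0, S1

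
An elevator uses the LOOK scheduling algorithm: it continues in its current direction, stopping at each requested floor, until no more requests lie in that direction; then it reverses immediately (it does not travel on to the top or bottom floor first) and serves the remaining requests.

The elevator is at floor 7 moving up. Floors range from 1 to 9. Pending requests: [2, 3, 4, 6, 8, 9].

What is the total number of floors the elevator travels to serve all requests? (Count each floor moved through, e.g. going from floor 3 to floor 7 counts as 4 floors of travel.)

Answer: 9

Derivation:
Start at floor 7 moving up, LOOK stop order: [8, 9, 6, 4, 3, 2]
  7 → 8: |8-7| = 1, total = 1
  8 → 9: |9-8| = 1, total = 2
  9 → 6: |6-9| = 3, total = 5
  6 → 4: |4-6| = 2, total = 7
  4 → 3: |3-4| = 1, total = 8
  3 → 2: |2-3| = 1, total = 9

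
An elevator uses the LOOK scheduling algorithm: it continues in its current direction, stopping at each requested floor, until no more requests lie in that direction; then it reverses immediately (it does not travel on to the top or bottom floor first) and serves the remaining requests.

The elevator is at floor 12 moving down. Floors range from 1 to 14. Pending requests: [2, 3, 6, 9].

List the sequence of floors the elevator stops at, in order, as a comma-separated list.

Answer: 9, 6, 3, 2

Derivation:
Current: 12, moving DOWN
Serve below first (descending): [9, 6, 3, 2]
Then reverse, serve above (ascending): []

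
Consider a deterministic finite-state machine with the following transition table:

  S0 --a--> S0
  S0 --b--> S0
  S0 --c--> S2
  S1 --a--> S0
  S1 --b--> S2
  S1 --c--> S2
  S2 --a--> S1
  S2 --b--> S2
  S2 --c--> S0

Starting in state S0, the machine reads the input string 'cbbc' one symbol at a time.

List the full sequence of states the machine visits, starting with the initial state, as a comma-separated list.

Start: S0
  read 'c': S0 --c--> S2
  read 'b': S2 --b--> S2
  read 'b': S2 --b--> S2
  read 'c': S2 --c--> S0

Answer: S0, S2, S2, S2, S0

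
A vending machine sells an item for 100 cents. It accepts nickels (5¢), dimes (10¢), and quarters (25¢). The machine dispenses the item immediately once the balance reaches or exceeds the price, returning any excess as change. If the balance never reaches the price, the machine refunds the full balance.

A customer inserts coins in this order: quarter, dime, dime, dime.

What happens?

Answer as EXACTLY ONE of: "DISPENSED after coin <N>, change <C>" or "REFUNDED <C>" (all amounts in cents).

Price: 100¢
Coin 1 (quarter, 25¢): balance = 25¢
Coin 2 (dime, 10¢): balance = 35¢
Coin 3 (dime, 10¢): balance = 45¢
Coin 4 (dime, 10¢): balance = 55¢
All coins inserted, balance 55¢ < price 100¢ → REFUND 55¢

Answer: REFUNDED 55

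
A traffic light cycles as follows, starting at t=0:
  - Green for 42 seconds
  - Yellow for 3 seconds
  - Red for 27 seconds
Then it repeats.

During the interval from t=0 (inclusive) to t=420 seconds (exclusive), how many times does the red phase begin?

Answer: 6

Derivation:
Cycle = 42+3+27 = 72s
red phase starts at t = k*72 + 45 for k=0,1,2,...
Need k*72+45 < 420 → k < 5.208
k ∈ {0, ..., 5} → 6 starts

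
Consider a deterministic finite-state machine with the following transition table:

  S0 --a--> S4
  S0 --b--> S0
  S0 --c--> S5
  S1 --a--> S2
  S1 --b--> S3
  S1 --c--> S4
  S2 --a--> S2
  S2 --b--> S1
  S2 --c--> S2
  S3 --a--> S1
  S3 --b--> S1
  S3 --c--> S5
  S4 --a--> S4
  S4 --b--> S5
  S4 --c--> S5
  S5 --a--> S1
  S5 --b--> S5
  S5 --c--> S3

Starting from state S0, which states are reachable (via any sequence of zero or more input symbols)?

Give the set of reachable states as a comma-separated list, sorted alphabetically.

BFS from S0:
  visit S0: S0--a-->S4 (new), S0--b-->S0 (seen), S0--c-->S5 (new)
  visit S4: S4--a-->S4 (seen), S4--b-->S5 (seen), S4--c-->S5 (seen)
  visit S5: S5--a-->S1 (new), S5--b-->S5 (seen), S5--c-->S3 (new)
  visit S1: S1--a-->S2 (new), S1--b-->S3 (seen), S1--c-->S4 (seen)
  visit S3: S3--a-->S1 (seen), S3--b-->S1 (seen), S3--c-->S5 (seen)
  visit S2: S2--a-->S2 (seen), S2--b-->S1 (seen), S2--c-->S2 (seen)

Answer: S0, S1, S2, S3, S4, S5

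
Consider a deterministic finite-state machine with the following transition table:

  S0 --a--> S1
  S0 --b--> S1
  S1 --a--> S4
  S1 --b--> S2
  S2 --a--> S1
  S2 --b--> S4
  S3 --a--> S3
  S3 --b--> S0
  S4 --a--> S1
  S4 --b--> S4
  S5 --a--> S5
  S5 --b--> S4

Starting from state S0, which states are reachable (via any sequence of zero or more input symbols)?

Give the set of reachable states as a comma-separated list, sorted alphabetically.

Answer: S0, S1, S2, S4

Derivation:
BFS from S0:
  visit S0: S0--a-->S1 (new), S0--b-->S1 (seen)
  visit S1: S1--a-->S4 (new), S1--b-->S2 (new)
  visit S4: S4--a-->S1 (seen), S4--b-->S4 (seen)
  visit S2: S2--a-->S1 (seen), S2--b-->S4 (seen)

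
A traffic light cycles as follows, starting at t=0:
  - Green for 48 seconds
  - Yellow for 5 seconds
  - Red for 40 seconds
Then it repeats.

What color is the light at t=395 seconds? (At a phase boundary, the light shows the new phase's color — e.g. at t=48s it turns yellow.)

Cycle length = 48 + 5 + 40 = 93s
t = 395, phase_t = 395 mod 93 = 23
23 < 48 (green end) → GREEN

Answer: green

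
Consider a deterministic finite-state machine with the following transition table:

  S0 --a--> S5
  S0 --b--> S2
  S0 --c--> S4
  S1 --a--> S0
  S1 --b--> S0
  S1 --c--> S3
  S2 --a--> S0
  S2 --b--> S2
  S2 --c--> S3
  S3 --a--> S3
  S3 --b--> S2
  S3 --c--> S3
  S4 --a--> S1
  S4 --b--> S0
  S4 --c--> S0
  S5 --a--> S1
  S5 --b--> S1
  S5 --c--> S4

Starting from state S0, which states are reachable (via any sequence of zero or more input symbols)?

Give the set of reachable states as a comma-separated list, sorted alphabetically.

BFS from S0:
  visit S0: S0--a-->S5 (new), S0--b-->S2 (new), S0--c-->S4 (new)
  visit S5: S5--a-->S1 (new), S5--b-->S1 (seen), S5--c-->S4 (seen)
  visit S2: S2--a-->S0 (seen), S2--b-->S2 (seen), S2--c-->S3 (new)
  visit S4: S4--a-->S1 (seen), S4--b-->S0 (seen), S4--c-->S0 (seen)
  visit S1: S1--a-->S0 (seen), S1--b-->S0 (seen), S1--c-->S3 (seen)
  visit S3: S3--a-->S3 (seen), S3--b-->S2 (seen), S3--c-->S3 (seen)

Answer: S0, S1, S2, S3, S4, S5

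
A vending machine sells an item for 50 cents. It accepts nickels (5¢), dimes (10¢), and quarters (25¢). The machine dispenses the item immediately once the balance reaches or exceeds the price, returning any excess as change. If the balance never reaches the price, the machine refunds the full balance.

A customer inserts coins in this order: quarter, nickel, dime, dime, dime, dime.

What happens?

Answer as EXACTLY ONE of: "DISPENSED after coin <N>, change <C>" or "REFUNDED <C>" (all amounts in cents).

Answer: DISPENSED after coin 4, change 0

Derivation:
Price: 50¢
Coin 1 (quarter, 25¢): balance = 25¢
Coin 2 (nickel, 5¢): balance = 30¢
Coin 3 (dime, 10¢): balance = 40¢
Coin 4 (dime, 10¢): balance = 50¢
  → balance >= price → DISPENSE, change = 50 - 50 = 0¢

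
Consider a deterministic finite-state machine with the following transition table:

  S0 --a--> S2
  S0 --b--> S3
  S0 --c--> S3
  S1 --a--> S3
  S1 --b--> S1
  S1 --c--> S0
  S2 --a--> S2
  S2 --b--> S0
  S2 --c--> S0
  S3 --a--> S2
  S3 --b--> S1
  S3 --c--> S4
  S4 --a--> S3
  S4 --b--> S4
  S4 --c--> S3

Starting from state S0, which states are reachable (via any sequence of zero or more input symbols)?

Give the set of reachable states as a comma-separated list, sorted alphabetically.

BFS from S0:
  visit S0: S0--a-->S2 (new), S0--b-->S3 (new), S0--c-->S3 (seen)
  visit S2: S2--a-->S2 (seen), S2--b-->S0 (seen), S2--c-->S0 (seen)
  visit S3: S3--a-->S2 (seen), S3--b-->S1 (new), S3--c-->S4 (new)
  visit S1: S1--a-->S3 (seen), S1--b-->S1 (seen), S1--c-->S0 (seen)
  visit S4: S4--a-->S3 (seen), S4--b-->S4 (seen), S4--c-->S3 (seen)

Answer: S0, S1, S2, S3, S4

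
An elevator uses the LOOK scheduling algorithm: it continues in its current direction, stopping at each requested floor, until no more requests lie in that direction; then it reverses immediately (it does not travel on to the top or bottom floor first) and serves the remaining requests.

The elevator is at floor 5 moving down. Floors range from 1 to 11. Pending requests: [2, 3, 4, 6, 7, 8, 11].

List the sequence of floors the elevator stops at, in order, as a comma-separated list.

Answer: 4, 3, 2, 6, 7, 8, 11

Derivation:
Current: 5, moving DOWN
Serve below first (descending): [4, 3, 2]
Then reverse, serve above (ascending): [6, 7, 8, 11]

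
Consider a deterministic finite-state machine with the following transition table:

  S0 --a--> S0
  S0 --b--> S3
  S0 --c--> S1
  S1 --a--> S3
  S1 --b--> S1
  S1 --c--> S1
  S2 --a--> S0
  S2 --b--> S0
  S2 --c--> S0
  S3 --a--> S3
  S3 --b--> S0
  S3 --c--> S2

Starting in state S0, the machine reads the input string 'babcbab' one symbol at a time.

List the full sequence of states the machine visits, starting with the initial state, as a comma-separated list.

Answer: S0, S3, S3, S0, S1, S1, S3, S0

Derivation:
Start: S0
  read 'b': S0 --b--> S3
  read 'a': S3 --a--> S3
  read 'b': S3 --b--> S0
  read 'c': S0 --c--> S1
  read 'b': S1 --b--> S1
  read 'a': S1 --a--> S3
  read 'b': S3 --b--> S0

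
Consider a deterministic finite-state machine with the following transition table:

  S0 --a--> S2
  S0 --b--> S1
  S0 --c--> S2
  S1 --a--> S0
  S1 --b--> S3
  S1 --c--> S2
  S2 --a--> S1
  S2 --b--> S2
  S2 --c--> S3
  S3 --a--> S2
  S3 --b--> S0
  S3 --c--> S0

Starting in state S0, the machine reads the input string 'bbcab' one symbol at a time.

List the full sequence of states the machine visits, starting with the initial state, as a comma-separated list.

Answer: S0, S1, S3, S0, S2, S2

Derivation:
Start: S0
  read 'b': S0 --b--> S1
  read 'b': S1 --b--> S3
  read 'c': S3 --c--> S0
  read 'a': S0 --a--> S2
  read 'b': S2 --b--> S2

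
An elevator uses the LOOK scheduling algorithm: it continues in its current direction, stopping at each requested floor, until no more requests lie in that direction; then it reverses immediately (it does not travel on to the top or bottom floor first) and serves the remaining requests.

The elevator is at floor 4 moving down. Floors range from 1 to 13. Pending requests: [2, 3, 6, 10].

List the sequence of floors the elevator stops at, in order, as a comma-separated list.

Answer: 3, 2, 6, 10

Derivation:
Current: 4, moving DOWN
Serve below first (descending): [3, 2]
Then reverse, serve above (ascending): [6, 10]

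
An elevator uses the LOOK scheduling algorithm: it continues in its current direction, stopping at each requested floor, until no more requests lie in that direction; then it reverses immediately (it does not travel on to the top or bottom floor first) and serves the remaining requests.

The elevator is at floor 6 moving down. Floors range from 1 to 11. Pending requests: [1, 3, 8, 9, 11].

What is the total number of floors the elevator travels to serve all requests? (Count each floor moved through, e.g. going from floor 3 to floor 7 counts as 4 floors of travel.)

Answer: 15

Derivation:
Start at floor 6 moving down, LOOK stop order: [3, 1, 8, 9, 11]
  6 → 3: |3-6| = 3, total = 3
  3 → 1: |1-3| = 2, total = 5
  1 → 8: |8-1| = 7, total = 12
  8 → 9: |9-8| = 1, total = 13
  9 → 11: |11-9| = 2, total = 15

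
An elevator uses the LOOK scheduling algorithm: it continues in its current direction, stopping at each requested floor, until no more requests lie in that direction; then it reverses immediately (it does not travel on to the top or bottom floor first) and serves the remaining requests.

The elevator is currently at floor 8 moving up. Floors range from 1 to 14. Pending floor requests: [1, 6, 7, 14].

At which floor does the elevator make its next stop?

Answer: 14

Derivation:
Current floor: 8, direction: up
Requests above: [14]
Requests below: [1, 6, 7]
Moving up and requests lie above → nearest above is min([14]) = 14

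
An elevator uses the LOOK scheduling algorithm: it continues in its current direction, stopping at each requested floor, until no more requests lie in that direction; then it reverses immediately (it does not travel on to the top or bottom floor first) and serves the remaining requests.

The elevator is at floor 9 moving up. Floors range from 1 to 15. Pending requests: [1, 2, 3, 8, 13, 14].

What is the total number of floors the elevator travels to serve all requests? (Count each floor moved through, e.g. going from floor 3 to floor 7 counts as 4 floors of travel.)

Answer: 18

Derivation:
Start at floor 9 moving up, LOOK stop order: [13, 14, 8, 3, 2, 1]
  9 → 13: |13-9| = 4, total = 4
  13 → 14: |14-13| = 1, total = 5
  14 → 8: |8-14| = 6, total = 11
  8 → 3: |3-8| = 5, total = 16
  3 → 2: |2-3| = 1, total = 17
  2 → 1: |1-2| = 1, total = 18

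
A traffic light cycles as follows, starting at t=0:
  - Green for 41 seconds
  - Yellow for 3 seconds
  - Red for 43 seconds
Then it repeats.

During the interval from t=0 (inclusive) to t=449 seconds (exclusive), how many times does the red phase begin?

Answer: 5

Derivation:
Cycle = 41+3+43 = 87s
red phase starts at t = k*87 + 44 for k=0,1,2,...
Need k*87+44 < 449 → k < 4.655
k ∈ {0, ..., 4} → 5 starts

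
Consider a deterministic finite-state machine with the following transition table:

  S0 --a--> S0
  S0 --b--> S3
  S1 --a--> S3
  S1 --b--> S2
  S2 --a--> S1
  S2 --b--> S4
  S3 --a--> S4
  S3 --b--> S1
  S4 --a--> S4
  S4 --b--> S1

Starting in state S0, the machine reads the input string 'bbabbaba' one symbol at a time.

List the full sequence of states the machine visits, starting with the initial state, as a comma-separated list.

Answer: S0, S3, S1, S3, S1, S2, S1, S2, S1

Derivation:
Start: S0
  read 'b': S0 --b--> S3
  read 'b': S3 --b--> S1
  read 'a': S1 --a--> S3
  read 'b': S3 --b--> S1
  read 'b': S1 --b--> S2
  read 'a': S2 --a--> S1
  read 'b': S1 --b--> S2
  read 'a': S2 --a--> S1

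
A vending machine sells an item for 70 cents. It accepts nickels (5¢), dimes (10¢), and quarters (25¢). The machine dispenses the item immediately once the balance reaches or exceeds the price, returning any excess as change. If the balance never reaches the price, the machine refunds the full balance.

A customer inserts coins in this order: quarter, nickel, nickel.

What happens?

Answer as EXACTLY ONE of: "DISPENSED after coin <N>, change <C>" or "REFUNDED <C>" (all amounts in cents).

Answer: REFUNDED 35

Derivation:
Price: 70¢
Coin 1 (quarter, 25¢): balance = 25¢
Coin 2 (nickel, 5¢): balance = 30¢
Coin 3 (nickel, 5¢): balance = 35¢
All coins inserted, balance 35¢ < price 70¢ → REFUND 35¢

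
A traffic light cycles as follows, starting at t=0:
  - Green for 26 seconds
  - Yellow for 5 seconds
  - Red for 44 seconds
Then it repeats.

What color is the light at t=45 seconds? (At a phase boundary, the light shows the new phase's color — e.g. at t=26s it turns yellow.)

Answer: red

Derivation:
Cycle length = 26 + 5 + 44 = 75s
t = 45, phase_t = 45 mod 75 = 45
45 >= 31 → RED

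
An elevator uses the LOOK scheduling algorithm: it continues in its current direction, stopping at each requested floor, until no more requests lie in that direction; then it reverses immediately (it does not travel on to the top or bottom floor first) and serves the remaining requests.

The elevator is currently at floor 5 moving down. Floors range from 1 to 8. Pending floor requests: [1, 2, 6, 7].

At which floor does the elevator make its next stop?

Answer: 2

Derivation:
Current floor: 5, direction: down
Requests above: [6, 7]
Requests below: [1, 2]
Moving down and requests lie below → nearest below is max([1, 2]) = 2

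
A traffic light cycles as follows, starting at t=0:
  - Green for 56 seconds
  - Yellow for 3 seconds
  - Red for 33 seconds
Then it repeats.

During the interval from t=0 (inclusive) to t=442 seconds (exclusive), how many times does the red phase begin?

Cycle = 56+3+33 = 92s
red phase starts at t = k*92 + 59 for k=0,1,2,...
Need k*92+59 < 442 → k < 4.163
k ∈ {0, ..., 4} → 5 starts

Answer: 5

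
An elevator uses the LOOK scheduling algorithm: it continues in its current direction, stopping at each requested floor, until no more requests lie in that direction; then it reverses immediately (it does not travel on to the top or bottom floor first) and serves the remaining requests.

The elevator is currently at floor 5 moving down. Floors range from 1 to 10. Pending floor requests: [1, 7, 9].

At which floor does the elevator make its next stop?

Current floor: 5, direction: down
Requests above: [7, 9]
Requests below: [1]
Moving down and requests lie below → nearest below is max([1]) = 1

Answer: 1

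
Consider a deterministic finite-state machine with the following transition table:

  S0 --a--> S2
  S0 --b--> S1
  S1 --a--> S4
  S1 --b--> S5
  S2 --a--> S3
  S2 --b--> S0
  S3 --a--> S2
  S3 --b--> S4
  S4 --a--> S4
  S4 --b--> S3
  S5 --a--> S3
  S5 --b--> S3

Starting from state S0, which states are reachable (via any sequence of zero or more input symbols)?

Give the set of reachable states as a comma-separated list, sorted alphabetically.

BFS from S0:
  visit S0: S0--a-->S2 (new), S0--b-->S1 (new)
  visit S2: S2--a-->S3 (new), S2--b-->S0 (seen)
  visit S1: S1--a-->S4 (new), S1--b-->S5 (new)
  visit S3: S3--a-->S2 (seen), S3--b-->S4 (seen)
  visit S4: S4--a-->S4 (seen), S4--b-->S3 (seen)
  visit S5: S5--a-->S3 (seen), S5--b-->S3 (seen)

Answer: S0, S1, S2, S3, S4, S5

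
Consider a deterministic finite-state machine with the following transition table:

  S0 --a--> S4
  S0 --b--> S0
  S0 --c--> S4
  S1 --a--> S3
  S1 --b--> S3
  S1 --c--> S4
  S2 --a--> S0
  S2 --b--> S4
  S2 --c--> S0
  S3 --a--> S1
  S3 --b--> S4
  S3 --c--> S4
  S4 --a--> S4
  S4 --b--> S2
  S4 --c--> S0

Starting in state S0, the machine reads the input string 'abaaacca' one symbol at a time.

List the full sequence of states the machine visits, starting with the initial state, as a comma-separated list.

Answer: S0, S4, S2, S0, S4, S4, S0, S4, S4

Derivation:
Start: S0
  read 'a': S0 --a--> S4
  read 'b': S4 --b--> S2
  read 'a': S2 --a--> S0
  read 'a': S0 --a--> S4
  read 'a': S4 --a--> S4
  read 'c': S4 --c--> S0
  read 'c': S0 --c--> S4
  read 'a': S4 --a--> S4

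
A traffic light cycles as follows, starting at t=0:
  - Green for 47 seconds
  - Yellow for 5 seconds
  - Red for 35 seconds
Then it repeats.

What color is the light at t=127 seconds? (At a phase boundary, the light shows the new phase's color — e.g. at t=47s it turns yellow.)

Cycle length = 47 + 5 + 35 = 87s
t = 127, phase_t = 127 mod 87 = 40
40 < 47 (green end) → GREEN

Answer: green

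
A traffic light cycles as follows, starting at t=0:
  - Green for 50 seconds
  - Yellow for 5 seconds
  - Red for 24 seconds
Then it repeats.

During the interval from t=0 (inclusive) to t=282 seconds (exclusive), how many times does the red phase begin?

Answer: 3

Derivation:
Cycle = 50+5+24 = 79s
red phase starts at t = k*79 + 55 for k=0,1,2,...
Need k*79+55 < 282 → k < 2.873
k ∈ {0, ..., 2} → 3 starts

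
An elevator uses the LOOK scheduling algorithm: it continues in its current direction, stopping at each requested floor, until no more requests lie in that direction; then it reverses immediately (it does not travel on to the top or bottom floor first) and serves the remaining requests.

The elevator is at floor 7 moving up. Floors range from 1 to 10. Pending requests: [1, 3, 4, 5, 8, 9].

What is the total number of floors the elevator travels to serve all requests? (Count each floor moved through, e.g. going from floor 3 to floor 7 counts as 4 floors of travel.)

Start at floor 7 moving up, LOOK stop order: [8, 9, 5, 4, 3, 1]
  7 → 8: |8-7| = 1, total = 1
  8 → 9: |9-8| = 1, total = 2
  9 → 5: |5-9| = 4, total = 6
  5 → 4: |4-5| = 1, total = 7
  4 → 3: |3-4| = 1, total = 8
  3 → 1: |1-3| = 2, total = 10

Answer: 10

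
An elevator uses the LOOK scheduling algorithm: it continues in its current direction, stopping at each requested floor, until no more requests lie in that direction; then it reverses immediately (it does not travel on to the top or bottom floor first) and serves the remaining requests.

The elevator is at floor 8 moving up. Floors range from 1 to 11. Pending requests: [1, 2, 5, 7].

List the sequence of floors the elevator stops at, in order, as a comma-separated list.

Current: 8, moving UP
Serve above first (ascending): []
Then reverse, serve below (descending): [7, 5, 2, 1]

Answer: 7, 5, 2, 1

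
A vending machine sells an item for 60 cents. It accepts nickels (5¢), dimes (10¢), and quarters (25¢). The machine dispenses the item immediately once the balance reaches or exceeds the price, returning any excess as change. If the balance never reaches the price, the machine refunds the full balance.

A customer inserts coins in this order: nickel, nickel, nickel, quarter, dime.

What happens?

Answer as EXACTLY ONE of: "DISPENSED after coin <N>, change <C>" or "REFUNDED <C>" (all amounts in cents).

Price: 60¢
Coin 1 (nickel, 5¢): balance = 5¢
Coin 2 (nickel, 5¢): balance = 10¢
Coin 3 (nickel, 5¢): balance = 15¢
Coin 4 (quarter, 25¢): balance = 40¢
Coin 5 (dime, 10¢): balance = 50¢
All coins inserted, balance 50¢ < price 60¢ → REFUND 50¢

Answer: REFUNDED 50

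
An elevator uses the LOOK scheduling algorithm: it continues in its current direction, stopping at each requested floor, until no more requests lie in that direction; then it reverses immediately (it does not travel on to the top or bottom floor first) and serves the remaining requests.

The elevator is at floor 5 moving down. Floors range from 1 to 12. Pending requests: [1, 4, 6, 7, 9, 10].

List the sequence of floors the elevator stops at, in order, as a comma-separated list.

Answer: 4, 1, 6, 7, 9, 10

Derivation:
Current: 5, moving DOWN
Serve below first (descending): [4, 1]
Then reverse, serve above (ascending): [6, 7, 9, 10]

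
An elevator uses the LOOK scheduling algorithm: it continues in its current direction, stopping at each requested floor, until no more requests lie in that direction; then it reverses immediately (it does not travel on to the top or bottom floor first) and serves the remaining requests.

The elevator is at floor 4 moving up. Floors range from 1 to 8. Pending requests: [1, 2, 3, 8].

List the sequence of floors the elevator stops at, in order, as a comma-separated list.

Answer: 8, 3, 2, 1

Derivation:
Current: 4, moving UP
Serve above first (ascending): [8]
Then reverse, serve below (descending): [3, 2, 1]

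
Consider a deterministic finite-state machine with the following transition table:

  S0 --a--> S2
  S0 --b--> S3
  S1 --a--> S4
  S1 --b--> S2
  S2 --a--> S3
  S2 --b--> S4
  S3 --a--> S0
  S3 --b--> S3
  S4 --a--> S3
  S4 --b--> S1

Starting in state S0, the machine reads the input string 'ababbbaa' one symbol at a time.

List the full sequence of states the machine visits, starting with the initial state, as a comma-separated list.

Start: S0
  read 'a': S0 --a--> S2
  read 'b': S2 --b--> S4
  read 'a': S4 --a--> S3
  read 'b': S3 --b--> S3
  read 'b': S3 --b--> S3
  read 'b': S3 --b--> S3
  read 'a': S3 --a--> S0
  read 'a': S0 --a--> S2

Answer: S0, S2, S4, S3, S3, S3, S3, S0, S2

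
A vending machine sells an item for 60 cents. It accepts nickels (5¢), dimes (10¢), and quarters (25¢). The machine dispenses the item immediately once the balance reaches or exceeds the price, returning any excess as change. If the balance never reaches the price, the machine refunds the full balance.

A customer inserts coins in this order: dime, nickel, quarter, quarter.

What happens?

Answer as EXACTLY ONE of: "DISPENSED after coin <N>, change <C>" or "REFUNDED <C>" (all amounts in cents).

Price: 60¢
Coin 1 (dime, 10¢): balance = 10¢
Coin 2 (nickel, 5¢): balance = 15¢
Coin 3 (quarter, 25¢): balance = 40¢
Coin 4 (quarter, 25¢): balance = 65¢
  → balance >= price → DISPENSE, change = 65 - 60 = 5¢

Answer: DISPENSED after coin 4, change 5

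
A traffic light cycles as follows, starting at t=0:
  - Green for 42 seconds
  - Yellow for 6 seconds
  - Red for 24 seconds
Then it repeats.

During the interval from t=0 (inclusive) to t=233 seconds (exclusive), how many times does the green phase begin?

Cycle = 42+6+24 = 72s
green phase starts at t = k*72 + 0 for k=0,1,2,...
Need k*72+0 < 233 → k < 3.236
k ∈ {0, ..., 3} → 4 starts

Answer: 4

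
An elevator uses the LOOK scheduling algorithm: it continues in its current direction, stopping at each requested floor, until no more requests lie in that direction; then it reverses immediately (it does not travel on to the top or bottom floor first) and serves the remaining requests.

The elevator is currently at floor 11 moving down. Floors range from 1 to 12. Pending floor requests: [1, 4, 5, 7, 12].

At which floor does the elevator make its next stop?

Current floor: 11, direction: down
Requests above: [12]
Requests below: [1, 4, 5, 7]
Moving down and requests lie below → nearest below is max([1, 4, 5, 7]) = 7

Answer: 7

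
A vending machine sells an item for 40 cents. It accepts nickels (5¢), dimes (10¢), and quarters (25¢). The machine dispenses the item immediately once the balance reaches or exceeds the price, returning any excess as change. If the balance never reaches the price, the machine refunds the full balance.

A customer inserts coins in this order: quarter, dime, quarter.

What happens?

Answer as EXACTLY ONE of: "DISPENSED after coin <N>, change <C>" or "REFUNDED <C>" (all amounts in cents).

Answer: DISPENSED after coin 3, change 20

Derivation:
Price: 40¢
Coin 1 (quarter, 25¢): balance = 25¢
Coin 2 (dime, 10¢): balance = 35¢
Coin 3 (quarter, 25¢): balance = 60¢
  → balance >= price → DISPENSE, change = 60 - 40 = 20¢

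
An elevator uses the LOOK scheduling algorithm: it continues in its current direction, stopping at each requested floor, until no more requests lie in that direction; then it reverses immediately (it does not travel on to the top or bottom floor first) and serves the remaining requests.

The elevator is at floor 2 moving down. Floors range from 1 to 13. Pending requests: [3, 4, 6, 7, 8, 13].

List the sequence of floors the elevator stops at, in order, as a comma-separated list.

Answer: 3, 4, 6, 7, 8, 13

Derivation:
Current: 2, moving DOWN
Serve below first (descending): []
Then reverse, serve above (ascending): [3, 4, 6, 7, 8, 13]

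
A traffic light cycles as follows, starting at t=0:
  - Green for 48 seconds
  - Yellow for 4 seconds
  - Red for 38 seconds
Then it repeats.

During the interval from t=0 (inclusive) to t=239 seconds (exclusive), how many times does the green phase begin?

Cycle = 48+4+38 = 90s
green phase starts at t = k*90 + 0 for k=0,1,2,...
Need k*90+0 < 239 → k < 2.656
k ∈ {0, ..., 2} → 3 starts

Answer: 3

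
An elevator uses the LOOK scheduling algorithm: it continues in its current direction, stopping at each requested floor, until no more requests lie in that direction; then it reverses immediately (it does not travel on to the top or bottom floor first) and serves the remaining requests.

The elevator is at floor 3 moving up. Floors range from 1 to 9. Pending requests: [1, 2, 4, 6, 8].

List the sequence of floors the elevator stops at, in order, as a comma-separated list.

Answer: 4, 6, 8, 2, 1

Derivation:
Current: 3, moving UP
Serve above first (ascending): [4, 6, 8]
Then reverse, serve below (descending): [2, 1]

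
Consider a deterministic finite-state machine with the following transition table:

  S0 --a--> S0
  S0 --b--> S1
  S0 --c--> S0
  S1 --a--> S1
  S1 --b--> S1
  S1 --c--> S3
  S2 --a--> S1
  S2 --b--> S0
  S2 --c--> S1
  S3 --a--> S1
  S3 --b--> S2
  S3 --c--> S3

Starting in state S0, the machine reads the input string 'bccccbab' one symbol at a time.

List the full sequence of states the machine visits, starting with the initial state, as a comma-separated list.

Answer: S0, S1, S3, S3, S3, S3, S2, S1, S1

Derivation:
Start: S0
  read 'b': S0 --b--> S1
  read 'c': S1 --c--> S3
  read 'c': S3 --c--> S3
  read 'c': S3 --c--> S3
  read 'c': S3 --c--> S3
  read 'b': S3 --b--> S2
  read 'a': S2 --a--> S1
  read 'b': S1 --b--> S1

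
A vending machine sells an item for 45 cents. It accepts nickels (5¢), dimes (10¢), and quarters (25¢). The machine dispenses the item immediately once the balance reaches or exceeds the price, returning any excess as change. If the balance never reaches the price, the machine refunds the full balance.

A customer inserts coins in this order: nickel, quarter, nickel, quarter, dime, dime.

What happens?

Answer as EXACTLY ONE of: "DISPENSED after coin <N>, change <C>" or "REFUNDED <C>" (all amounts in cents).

Price: 45¢
Coin 1 (nickel, 5¢): balance = 5¢
Coin 2 (quarter, 25¢): balance = 30¢
Coin 3 (nickel, 5¢): balance = 35¢
Coin 4 (quarter, 25¢): balance = 60¢
  → balance >= price → DISPENSE, change = 60 - 45 = 15¢

Answer: DISPENSED after coin 4, change 15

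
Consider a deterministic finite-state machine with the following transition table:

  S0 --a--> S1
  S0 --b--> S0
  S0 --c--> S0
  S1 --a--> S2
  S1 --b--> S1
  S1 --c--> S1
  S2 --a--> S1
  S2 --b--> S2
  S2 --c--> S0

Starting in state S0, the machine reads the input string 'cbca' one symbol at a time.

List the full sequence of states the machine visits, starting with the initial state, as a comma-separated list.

Start: S0
  read 'c': S0 --c--> S0
  read 'b': S0 --b--> S0
  read 'c': S0 --c--> S0
  read 'a': S0 --a--> S1

Answer: S0, S0, S0, S0, S1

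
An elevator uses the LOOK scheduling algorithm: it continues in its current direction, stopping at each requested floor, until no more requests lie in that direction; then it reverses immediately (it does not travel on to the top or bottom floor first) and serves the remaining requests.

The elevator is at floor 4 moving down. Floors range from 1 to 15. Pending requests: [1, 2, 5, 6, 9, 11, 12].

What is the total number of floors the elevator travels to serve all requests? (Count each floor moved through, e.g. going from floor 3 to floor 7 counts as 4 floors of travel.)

Start at floor 4 moving down, LOOK stop order: [2, 1, 5, 6, 9, 11, 12]
  4 → 2: |2-4| = 2, total = 2
  2 → 1: |1-2| = 1, total = 3
  1 → 5: |5-1| = 4, total = 7
  5 → 6: |6-5| = 1, total = 8
  6 → 9: |9-6| = 3, total = 11
  9 → 11: |11-9| = 2, total = 13
  11 → 12: |12-11| = 1, total = 14

Answer: 14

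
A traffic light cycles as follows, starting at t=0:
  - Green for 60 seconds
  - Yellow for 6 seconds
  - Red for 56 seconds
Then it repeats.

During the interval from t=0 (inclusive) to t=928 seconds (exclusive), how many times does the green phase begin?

Cycle = 60+6+56 = 122s
green phase starts at t = k*122 + 0 for k=0,1,2,...
Need k*122+0 < 928 → k < 7.607
k ∈ {0, ..., 7} → 8 starts

Answer: 8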